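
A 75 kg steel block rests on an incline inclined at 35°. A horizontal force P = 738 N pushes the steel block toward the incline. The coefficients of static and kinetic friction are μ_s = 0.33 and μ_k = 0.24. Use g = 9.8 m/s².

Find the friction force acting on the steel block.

f ≈ 183 N (down the incline)

The horizontal push has a component P sin θ into the surface, so N = m g cos θ + P sin θ = 602.1 + 423.3 = 1025 N.
Along the incline, the net driving force (taking up-slope positive) is P cos θ − m g sin θ = 604.5 − 421.6 = 183 N, so equilibrium requires friction f = -183 N (down-slope).
The limit of static friction is μ_s N = 338.4 N.
Since 183 N is within the 338.4 N limit, the steel block stays put and friction is exactly 183 N.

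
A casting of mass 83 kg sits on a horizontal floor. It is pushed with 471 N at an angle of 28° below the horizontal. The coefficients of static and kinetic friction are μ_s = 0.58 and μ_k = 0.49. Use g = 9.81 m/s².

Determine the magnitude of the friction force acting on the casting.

The vertical component of P adds to the normal force: N = m g + P sin α = 814.2 + 221.1 = 1035 N.
Horizontally, friction must balance P cos α = 415.9 N.
The static-friction limit is μ_s N = 600.5 N.
415.9 ≤ 600.5 N → static; friction equals the required 416 N.

f ≈ 416 N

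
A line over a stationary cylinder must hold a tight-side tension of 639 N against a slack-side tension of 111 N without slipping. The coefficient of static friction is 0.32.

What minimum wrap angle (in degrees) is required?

β_min ≈ 313°

T₂/T₁ = e^{μβ} → β = ln(T₂/T₁)/μ.
β = ln(639/111)/0.32 = 1.75/0.32 = 5.47 rad.
In degrees: β = 5.47 × 180/π = 313°.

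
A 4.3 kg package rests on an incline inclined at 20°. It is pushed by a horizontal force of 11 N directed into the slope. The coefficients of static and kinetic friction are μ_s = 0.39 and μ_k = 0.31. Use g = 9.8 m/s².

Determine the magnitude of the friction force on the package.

f ≈ 4.08 N (up the incline)

The horizontal push has a component P sin θ into the surface, so N = m g cos θ + P sin θ = 39.6 + 3.762 = 43.36 N.
Parallel to the incline: P cos θ − m g sin θ = 10.34 − 14.41 = -4.076 N; the friction needed to balance this is 4.076 N acting up the slope.
Maximum static friction: μ_s N = 0.39 × 43.36 = 16.91 N.
|f_req| = 4.076 ≤ 16.91 N → the package is in equilibrium; friction equals the required value.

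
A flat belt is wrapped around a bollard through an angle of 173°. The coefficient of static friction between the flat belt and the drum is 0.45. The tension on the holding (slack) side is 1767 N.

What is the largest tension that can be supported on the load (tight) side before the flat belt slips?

At impending slip the capstan equation gives T₂/T₁ = e^{μβ} with β in radians.
β = 173° × π/180 = 3.019 rad.
e^{μβ} = e^{0.45×3.019} = 3.891.
T₂ = T₁ · e^{μβ} = 1767 × 3.891 = 6880 N.

T_max ≈ 6880 N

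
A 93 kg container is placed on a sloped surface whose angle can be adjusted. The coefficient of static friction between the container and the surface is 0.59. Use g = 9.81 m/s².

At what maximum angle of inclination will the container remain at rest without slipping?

At the slip threshold, m g sin θ = μ_s · m g cos θ, so tan θ = μ_s.
θ_max = arctan(0.59) = 30.5°.

θ_max ≈ 30.5°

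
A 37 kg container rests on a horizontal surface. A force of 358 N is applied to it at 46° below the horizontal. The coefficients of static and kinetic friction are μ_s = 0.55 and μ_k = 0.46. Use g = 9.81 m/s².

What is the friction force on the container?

N = m g + P sin α = 363 + 358×sin 46° = 620.5 N.
The horizontal driving force is P cos α = 248.7 N, so equilibrium needs friction f = 248.7 N.
The static-friction limit is μ_s N = 341.3 N.
Since 248.7 N does not exceed the limit, the container stays at rest and f = 249 N.

f ≈ 249 N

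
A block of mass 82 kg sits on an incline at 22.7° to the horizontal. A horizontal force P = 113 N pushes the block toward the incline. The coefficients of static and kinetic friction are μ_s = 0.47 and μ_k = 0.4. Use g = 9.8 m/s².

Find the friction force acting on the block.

Normal direction: N = m g cos θ + P sin θ = 785 N.
Parallel to the incline: P cos θ − m g sin θ = 104.2 − 310.1 = -205.9 N; the friction needed to balance this is 205.9 N acting up the slope.
The limit of static friction is μ_s N = 368.9 N.
Since 205.9 N is within the 368.9 N limit, the block stays put and friction is exactly 206 N.

f ≈ 206 N (up the incline)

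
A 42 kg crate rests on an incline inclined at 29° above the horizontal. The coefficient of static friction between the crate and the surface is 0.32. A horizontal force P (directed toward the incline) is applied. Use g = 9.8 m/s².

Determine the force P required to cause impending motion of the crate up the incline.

At impending motion up the slope, friction acts down-slope at its limit: f = μ_s N.
Perpendicular to the incline: N = m g cos θ + P sin θ.
Along the incline: P cos θ = m g sin θ + μ_s N = m g sin θ + μ_s (m g cos θ + P sin θ).
Solving, P (cos θ − μ_s sin θ) = m g (sin θ + μ_s cos θ), so P = 42×9.8×(sin 29° + 0.32 cos 29°)/(cos 29° − 0.32 sin 29°) = 412×0.7647/0.7195 = 437 N.

P ≈ 437 N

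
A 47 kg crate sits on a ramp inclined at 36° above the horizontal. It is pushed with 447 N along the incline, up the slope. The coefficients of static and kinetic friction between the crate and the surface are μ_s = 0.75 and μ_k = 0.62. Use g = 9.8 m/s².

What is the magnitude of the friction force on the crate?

f ≈ 176 N (down the incline)

Perpendicular to the surface, N = m g cos θ = 47·9.8·cos 36° = 372.6 N.
For equilibrium along the incline the friction force must supply f = m g sin θ − P = 270.7 − 447 = -176.3 N (positive meaning up-slope).
The static-friction ceiling is μ_s N = 0.75 × 372.6 = 279.5 N.
Since |-176.3| ≤ 279.5 N, the crate remains in static equilibrium and friction takes exactly the required value.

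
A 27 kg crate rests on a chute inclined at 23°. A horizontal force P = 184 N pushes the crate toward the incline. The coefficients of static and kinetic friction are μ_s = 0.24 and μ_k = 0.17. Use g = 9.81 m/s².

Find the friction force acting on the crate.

f ≈ 65.9 N (down the incline)

Normal direction: N = m g cos θ + P sin θ = 315.7 N.
Along the incline, the net driving force (taking up-slope positive) is P cos θ − m g sin θ = 169.4 − 103.5 = 65.88 N, so equilibrium requires friction f = -65.88 N (down-slope).
Maximum static friction: μ_s N = 0.24 × 315.7 = 75.77 N.
|f_req| = 65.88 ≤ 75.77 N → the crate is in equilibrium; friction equals the required value.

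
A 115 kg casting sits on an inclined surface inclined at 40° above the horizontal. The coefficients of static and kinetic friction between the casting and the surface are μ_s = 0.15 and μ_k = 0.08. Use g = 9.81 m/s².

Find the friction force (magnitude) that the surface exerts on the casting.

Normal force: N = m g cos θ = 115 × 9.81 × cos 40° = 864.2 N.
Along the slope the weight component is m g sin θ = 725.2 N; friction must supply exactly this, acting up-slope.
Maximum static friction available: μ_s N = 0.15 × 864.2 = 129.6 N.
|725.2| exceeds 129.6 N, so the casting slips down-slope; friction is kinetic, f = μ_k N = 0.08×864.2 = 69.1 N.

f ≈ 69.1 N (up the incline)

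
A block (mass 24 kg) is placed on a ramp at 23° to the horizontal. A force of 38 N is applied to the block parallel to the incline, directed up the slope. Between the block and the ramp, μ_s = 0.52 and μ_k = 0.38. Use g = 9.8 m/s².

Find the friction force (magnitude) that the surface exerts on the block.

The normal reaction is N = m g cos θ = 216.5 N.
Parallel to the incline, ΣF = 0 gives f = m g sin θ − P = 91.9 − 38 = 53.9 N (up-slope positive).
Static friction can supply at most μ_s N = 112.6 N.
Since |53.9| ≤ 112.6 N, no slip — friction simply equals what equilibrium demands.

f ≈ 53.9 N (up the incline)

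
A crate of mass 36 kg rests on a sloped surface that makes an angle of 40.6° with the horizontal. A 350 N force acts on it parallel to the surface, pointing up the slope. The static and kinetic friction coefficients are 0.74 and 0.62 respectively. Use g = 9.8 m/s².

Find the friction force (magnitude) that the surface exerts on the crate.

f ≈ 120 N (down the incline)

The normal reaction is N = m g cos θ = 267.9 N.
The friction needed for equilibrium is m g sin θ − P = 229.6 − 350 = -120.4 N, measured positive up-slope.
The static-friction ceiling is μ_s N = 0.74 × 267.9 = 198.2 N.
Since |-120.4| ≤ 198.2 N, static friction is sufficient; f equals the required value, not μ_s N.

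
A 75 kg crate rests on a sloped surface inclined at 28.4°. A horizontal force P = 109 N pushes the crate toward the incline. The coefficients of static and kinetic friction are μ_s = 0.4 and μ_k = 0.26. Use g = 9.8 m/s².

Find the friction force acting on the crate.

f ≈ 254 N (up the incline)

The horizontal push has a component P sin θ into the surface, so N = m g cos θ + P sin θ = 646.5 + 51.84 = 698.4 N.
Along the incline, the net driving force (taking up-slope positive) is P cos θ − m g sin θ = 95.88 − 349.6 = -253.7 N, so equilibrium requires friction f = 253.7 N (up-slope).
Maximum static friction: μ_s N = 0.4 × 698.4 = 279.4 N.
|f_req| = 253.7 ≤ 279.4 N → the crate is in equilibrium; friction equals the required value.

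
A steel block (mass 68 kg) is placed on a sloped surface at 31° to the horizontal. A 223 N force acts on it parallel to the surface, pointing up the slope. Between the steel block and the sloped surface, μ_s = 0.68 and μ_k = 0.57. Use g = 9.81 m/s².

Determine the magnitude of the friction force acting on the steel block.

Perpendicular to the surface, N = m g cos θ = 68·9.81·cos 31° = 571.8 N.
The friction needed for equilibrium is m g sin θ − P = 343.6 − 223 = 120.6 N, measured positive up-slope.
The static-friction ceiling is μ_s N = 0.68 × 571.8 = 388.8 N.
Since |120.6| ≤ 388.8 N, the steel block remains in static equilibrium and friction takes exactly the required value.

f ≈ 121 N (up the incline)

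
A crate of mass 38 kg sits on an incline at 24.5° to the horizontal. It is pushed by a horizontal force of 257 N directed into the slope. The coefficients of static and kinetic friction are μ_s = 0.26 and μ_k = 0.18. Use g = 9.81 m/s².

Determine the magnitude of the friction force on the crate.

Normal direction: N = m g cos θ + P sin θ = 445.8 N.
Along the incline, the net driving force (taking up-slope positive) is P cos θ − m g sin θ = 233.9 − 154.6 = 79.27 N, so equilibrium requires friction f = -79.27 N (down-slope).
Maximum static friction: μ_s N = 0.26 × 445.8 = 115.9 N.
|f_req| = 79.27 ≤ 115.9 N → the crate is in equilibrium; friction equals the required value.

f ≈ 79.3 N (down the incline)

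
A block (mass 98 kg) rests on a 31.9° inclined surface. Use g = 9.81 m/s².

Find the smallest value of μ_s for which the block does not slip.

μ_s,min ≈ 0.622

At the slip threshold m g sin θ = μ_s m g cos θ, so μ_s,min = tan θ.
μ_s,min = tan 31.9° = 0.622.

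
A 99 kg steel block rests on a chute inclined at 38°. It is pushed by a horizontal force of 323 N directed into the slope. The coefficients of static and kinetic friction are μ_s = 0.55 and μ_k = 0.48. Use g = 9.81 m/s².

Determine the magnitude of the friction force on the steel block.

f ≈ 343 N (up the incline)

The horizontal push has a component P sin θ into the surface, so N = m g cos θ + P sin θ = 765.3 + 198.9 = 964.2 N.
Parallel to the incline: P cos θ − m g sin θ = 254.5 − 597.9 = -343.4 N; the friction needed to balance this is 343.4 N acting up the slope.
The limit of static friction is μ_s N = 530.3 N.
Since 343.4 N is within the 530.3 N limit, the steel block stays put and friction is exactly 343 N.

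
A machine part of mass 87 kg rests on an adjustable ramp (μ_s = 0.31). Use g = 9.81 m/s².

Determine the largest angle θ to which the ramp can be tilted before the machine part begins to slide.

θ_max ≈ 17.2°

At the slip threshold, m g sin θ = μ_s · m g cos θ, so tan θ = μ_s.
θ_max = arctan(0.31) = 17.2°.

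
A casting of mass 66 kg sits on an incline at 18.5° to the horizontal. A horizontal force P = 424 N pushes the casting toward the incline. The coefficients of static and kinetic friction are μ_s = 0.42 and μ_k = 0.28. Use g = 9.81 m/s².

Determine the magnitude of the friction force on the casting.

Normal direction: N = m g cos θ + P sin θ = 748.5 N.
Parallel to the incline: P cos θ − m g sin θ = 402.1 − 205.4 = 196.6 N; the friction needed to balance this is 196.6 N acting down the slope.
The limit of static friction is μ_s N = 314.4 N.
Since 196.6 N is within the 314.4 N limit, the casting stays put and friction is exactly 197 N.

f ≈ 197 N (down the incline)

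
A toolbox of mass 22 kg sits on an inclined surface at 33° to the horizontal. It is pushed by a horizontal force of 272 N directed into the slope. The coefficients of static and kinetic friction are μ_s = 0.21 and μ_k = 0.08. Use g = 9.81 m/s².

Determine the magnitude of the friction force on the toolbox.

Normal direction: N = m g cos θ + P sin θ = 329.1 N.
Along the incline, the net driving force (taking up-slope positive) is P cos θ − m g sin θ = 228.1 − 117.5 = 110.6 N, so equilibrium requires friction f = -110.6 N (down-slope).
The limit of static friction is μ_s N = 69.12 N.
|f_req| = 110.6 > 69.12 N → the toolbox slides up the incline; f = μ_k N = 0.08 × 329.1 = 26.3 N.

f ≈ 26.3 N (down the incline)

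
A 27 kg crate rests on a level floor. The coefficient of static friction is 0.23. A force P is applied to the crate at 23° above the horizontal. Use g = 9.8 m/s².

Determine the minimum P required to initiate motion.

N = m g − P sin α (the pull lifts the crate).
At impending slip, P cos α = μ_s N = μ_s (m g − P sin α).
Solving: P (cos α + μ_s sin α) = μ_s m g → P = 0.23×265/(cos 23° + 0.23 sin 23°) = 60.9/1.01 = 60.2 N.

P ≈ 60.2 N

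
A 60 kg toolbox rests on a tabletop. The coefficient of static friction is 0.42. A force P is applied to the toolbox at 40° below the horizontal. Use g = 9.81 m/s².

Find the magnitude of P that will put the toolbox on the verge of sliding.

N = m g + P sin α (the push presses the toolbox into the tabletop).
At impending slip, P cos α = μ_s N = μ_s (m g + P sin α).
Solving: P (cos α − μ_s sin α) = μ_s m g → P = 0.42×589/(cos 40° − 0.42 sin 40°) = 247/0.4961 = 498 N.

P ≈ 498 N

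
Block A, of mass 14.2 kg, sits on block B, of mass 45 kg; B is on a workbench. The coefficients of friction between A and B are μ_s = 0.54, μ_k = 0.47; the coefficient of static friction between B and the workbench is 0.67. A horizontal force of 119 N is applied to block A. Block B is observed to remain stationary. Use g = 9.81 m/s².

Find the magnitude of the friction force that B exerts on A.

f ≈ 65.5 N

The normal force B exerts on A is simply A's weight, N₁ = 139.3 N.
So the A–B interface can sustain at most μ_s N₁ = 75.22 N of static friction.
Since P = 119 N > 75.22 N, A slides on B; the A–B friction is kinetic: f₁ = μ_k N₁ = 0.47×139.3 = 65.5 N.
By Newton's third law B feels 65.5 N forward from A. With B stationary, the floor's static friction on B balances it: f₂ = 65.5 N (well within μ_s(m_A+m_B)g = 389.1 N).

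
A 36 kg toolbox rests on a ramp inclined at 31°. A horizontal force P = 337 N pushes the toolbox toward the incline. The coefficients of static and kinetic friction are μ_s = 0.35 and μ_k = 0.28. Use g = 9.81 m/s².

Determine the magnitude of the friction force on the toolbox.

f ≈ 107 N (down the incline)

Resolve perpendicular to the incline: N = m g cos θ + P sin θ = 36×9.81×cos 31° + 337×sin 31° = 476.3 N.
Parallel to the incline: P cos θ − m g sin θ = 288.9 − 181.9 = 107 N; the friction needed to balance this is 107 N acting down the slope.
The limit of static friction is μ_s N = 166.7 N.
|f_req| = 107 ≤ 166.7 N → the toolbox is in equilibrium; friction equals the required value.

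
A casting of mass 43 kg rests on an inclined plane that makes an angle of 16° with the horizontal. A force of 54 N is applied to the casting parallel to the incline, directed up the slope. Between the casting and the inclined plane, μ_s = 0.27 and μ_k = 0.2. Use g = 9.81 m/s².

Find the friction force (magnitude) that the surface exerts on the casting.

f ≈ 62.3 N (up the incline)

Normal force: N = m g cos θ = 43 × 9.81 × cos 16° = 405.5 N.
The friction needed for equilibrium is m g sin θ − P = 116.3 − 54 = 62.27 N, measured positive up-slope.
Static friction can supply at most μ_s N = 109.5 N.
Since |62.27| ≤ 109.5 N, static friction is sufficient; f equals the required value, not μ_s N.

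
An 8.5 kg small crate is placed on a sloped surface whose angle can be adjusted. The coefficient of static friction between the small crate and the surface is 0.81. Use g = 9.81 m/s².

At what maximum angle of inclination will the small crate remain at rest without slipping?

At the slip threshold, m g sin θ = μ_s · m g cos θ, so tan θ = μ_s.
θ_max = arctan(0.81) = 39°.

θ_max ≈ 39°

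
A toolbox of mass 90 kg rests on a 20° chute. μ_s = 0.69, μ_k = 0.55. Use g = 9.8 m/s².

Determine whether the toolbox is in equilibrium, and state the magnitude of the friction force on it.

N = m g cos θ = 829 N.
Down-slope weight component: m g sin θ = 302 N.
μ_s N = 572 N.
302 ≤ 572 N, so it stays put; friction = 302 N.

f ≈ 302 N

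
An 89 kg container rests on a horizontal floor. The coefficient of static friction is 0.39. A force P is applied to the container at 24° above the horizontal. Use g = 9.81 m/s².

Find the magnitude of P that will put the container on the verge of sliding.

N = m g − P sin α (the pull lifts the container).
At impending slip, P cos α = μ_s N = μ_s (m g − P sin α).
Solving: P (cos α + μ_s sin α) = μ_s m g → P = 0.39×873/(cos 24° + 0.39 sin 24°) = 341/1.072 = 318 N.

P ≈ 318 N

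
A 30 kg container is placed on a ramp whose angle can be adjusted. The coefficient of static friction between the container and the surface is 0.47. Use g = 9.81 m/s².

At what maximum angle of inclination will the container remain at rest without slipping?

At the slip threshold, m g sin θ = μ_s · m g cos θ, so tan θ = μ_s.
θ_max = arctan(0.47) = 25.2°.

θ_max ≈ 25.2°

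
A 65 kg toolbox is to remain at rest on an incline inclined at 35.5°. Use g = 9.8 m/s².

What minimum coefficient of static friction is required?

μ_s,min ≈ 0.713

At the slip threshold m g sin θ = μ_s m g cos θ, so μ_s,min = tan θ.
μ_s,min = tan 35.5° = 0.713.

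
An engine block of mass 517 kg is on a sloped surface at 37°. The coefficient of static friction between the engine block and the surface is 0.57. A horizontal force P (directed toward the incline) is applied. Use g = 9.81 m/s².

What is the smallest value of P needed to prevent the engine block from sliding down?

The engine block tends to slide down (tan θ > μ_s), so at the point of impending slip friction acts up-slope at its limit: f = μ_s N.
Perpendicular to the incline: N = m g cos θ + P sin θ.
Along the incline: P cos θ + μ_s N = m g sin θ, i.e. P cos θ + μ_s (m g cos θ + P sin θ) = m g sin θ.
Solving, P (cos θ + μ_s sin θ) = m g (sin θ − μ_s cos θ), so P = 5070×0.1466/1.142 = 651 N.

P_min ≈ 651 N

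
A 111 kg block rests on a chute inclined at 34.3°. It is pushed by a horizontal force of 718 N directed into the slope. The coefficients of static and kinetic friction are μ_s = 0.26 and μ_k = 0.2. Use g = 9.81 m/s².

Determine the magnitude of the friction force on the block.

f ≈ 20.5 N (up the incline)

Normal direction: N = m g cos θ + P sin θ = 1304 N.
Parallel to the incline: P cos θ − m g sin θ = 593.1 − 613.6 = -20.49 N; the friction needed to balance this is 20.49 N acting up the slope.
Maximum static friction: μ_s N = 0.26 × 1304 = 339.1 N.
|f_req| = 20.49 ≤ 339.1 N → the block is in equilibrium; friction equals the required value.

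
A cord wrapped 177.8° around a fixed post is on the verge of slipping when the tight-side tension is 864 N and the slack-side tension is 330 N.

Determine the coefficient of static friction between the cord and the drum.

T₂/T₁ = e^{μβ} → μ = ln(T₂/T₁)/β.
β = 177.8° = 3.103 rad.
μ = ln(864/330)/3.103 = ln(2.618)/3.103 = 0.31.

μ ≈ 0.31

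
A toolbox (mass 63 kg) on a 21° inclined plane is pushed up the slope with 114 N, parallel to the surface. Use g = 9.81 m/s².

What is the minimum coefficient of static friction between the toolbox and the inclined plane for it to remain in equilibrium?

N = m g cos θ = 577 N.
Friction must make up the shortfall along the incline: f = m g sin θ − P = 221.5 − 114 = 107.5 N.
At the threshold f = μ_s N, so μ_s,min = 107.5/577 = 0.186.

μ_s,min ≈ 0.186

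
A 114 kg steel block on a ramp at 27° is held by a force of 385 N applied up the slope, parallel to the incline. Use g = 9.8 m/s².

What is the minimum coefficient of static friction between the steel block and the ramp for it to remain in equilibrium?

μ_s,min ≈ 0.123

N = m g cos θ = 995.4 N.
Friction must make up the shortfall along the incline: f = m g sin θ − P = 507.2 − 385 = 122.2 N.
At the threshold f = μ_s N, so μ_s,min = 122.2/995.4 = 0.123.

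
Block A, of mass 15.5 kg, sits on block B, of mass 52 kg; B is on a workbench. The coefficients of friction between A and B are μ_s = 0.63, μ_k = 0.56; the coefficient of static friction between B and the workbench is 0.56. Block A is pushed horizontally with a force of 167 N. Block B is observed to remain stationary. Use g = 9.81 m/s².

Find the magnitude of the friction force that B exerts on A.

f ≈ 85.2 N

Between the blocks, N₁ = m_A g = 152.1 N.
So the A–B interface can sustain at most μ_s N₁ = 95.79 N of static friction.
Since P = 167 N > 95.79 N, A slides on B; the A–B friction is kinetic: f₁ = μ_k N₁ = 0.56×152.1 = 85.2 N.
By Newton's third law B feels 85.2 N forward from A. With B stationary, the floor's static friction on B balances it: f₂ = 85.2 N (well within μ_s(m_A+m_B)g = 370.8 N).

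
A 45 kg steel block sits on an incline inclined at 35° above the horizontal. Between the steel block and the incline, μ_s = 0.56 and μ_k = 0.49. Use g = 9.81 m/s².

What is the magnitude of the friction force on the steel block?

f ≈ 177 N (up the incline)

Normal force: N = m g cos θ = 45 × 9.81 × cos 35° = 361.6 N.
Along the slope the weight component is m g sin θ = 253.2 N; friction must supply exactly this, acting up-slope.
Maximum static friction available: μ_s N = 0.56 × 361.6 = 202.5 N.
|253.2| exceeds 202.5 N, so the steel block slips down-slope; friction is kinetic, f = μ_k N = 0.49×361.6 = 177 N.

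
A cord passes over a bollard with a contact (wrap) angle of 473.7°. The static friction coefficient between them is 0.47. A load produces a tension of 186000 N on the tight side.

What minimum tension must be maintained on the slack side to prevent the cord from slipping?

T_min ≈ 3820 N

Capstan equation at impending slip: T_tight/T_slack = e^{μβ}.
β = 473.7° = 8.268 rad; e^{μβ} = e^{0.47×8.268} = 48.71.
T_slack = T_tight / e^{μβ} = 186000 / 48.71 = 3820 N.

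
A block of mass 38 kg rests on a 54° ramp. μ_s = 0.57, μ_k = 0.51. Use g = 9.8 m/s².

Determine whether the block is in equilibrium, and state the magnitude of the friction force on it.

f ≈ 112 N

N = m g cos θ = 219 N.
Down-slope weight component: m g sin θ = 301 N.
μ_s N = 125 N.
301 > 125 N, so it slides; kinetic friction f = μ_k N = 0.51×219 = 112 N.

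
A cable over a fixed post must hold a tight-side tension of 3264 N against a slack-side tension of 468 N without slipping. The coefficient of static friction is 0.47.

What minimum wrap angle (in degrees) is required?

T₂/T₁ = e^{μβ} → β = ln(T₂/T₁)/μ.
β = ln(3264/468)/0.47 = 1.942/0.47 = 4.132 rad.
In degrees: β = 4.132 × 180/π = 237°.

β_min ≈ 237°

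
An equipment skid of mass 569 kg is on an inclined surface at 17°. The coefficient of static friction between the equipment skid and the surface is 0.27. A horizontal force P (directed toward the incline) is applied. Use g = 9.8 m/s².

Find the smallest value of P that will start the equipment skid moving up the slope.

At impending motion up the slope, friction acts down-slope at its limit: f = μ_s N.
Perpendicular to the incline: N = m g cos θ + P sin θ.
Along the incline: P cos θ = m g sin θ + μ_s N = m g sin θ + μ_s (m g cos θ + P sin θ).
Solving, P (cos θ − μ_s sin θ) = m g (sin θ + μ_s cos θ), so P = 569×9.8×(sin 17° + 0.27 cos 17°)/(cos 17° − 0.27 sin 17°) = 5580×0.5506/0.8774 = 3500 N.

P ≈ 3500 N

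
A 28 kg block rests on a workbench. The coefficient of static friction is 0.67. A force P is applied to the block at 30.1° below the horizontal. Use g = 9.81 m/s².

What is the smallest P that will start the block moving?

P ≈ 348 N

N = m g + P sin α (the push presses the block into the workbench).
At impending slip, P cos α = μ_s N = μ_s (m g + P sin α).
Solving: P (cos α − μ_s sin α) = μ_s m g → P = 0.67×275/(cos 30.1° − 0.67 sin 30.1°) = 184/0.5291 = 348 N.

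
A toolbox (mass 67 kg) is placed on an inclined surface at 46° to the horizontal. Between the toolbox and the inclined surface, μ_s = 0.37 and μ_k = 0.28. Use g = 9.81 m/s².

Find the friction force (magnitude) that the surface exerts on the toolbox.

The normal reaction is N = m g cos θ = 456.6 N.
Along the slope the weight component is m g sin θ = 472.8 N; friction must supply exactly this, acting up-slope.
Maximum static friction available: μ_s N = 0.37 × 456.6 = 168.9 N.
|472.8| exceeds 168.9 N, so the toolbox slips down-slope; friction is kinetic, f = μ_k N = 0.28×456.6 = 128 N.

f ≈ 128 N (up the incline)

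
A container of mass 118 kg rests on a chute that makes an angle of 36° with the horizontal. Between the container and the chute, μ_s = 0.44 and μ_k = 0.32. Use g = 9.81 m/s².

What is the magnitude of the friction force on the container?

Normal force: N = m g cos θ = 118 × 9.81 × cos 36° = 936.5 N.
Along the slope the weight component is m g sin θ = 680.4 N; friction must supply exactly this, acting up-slope.
The static-friction ceiling is μ_s N = 0.44 × 936.5 = 412.1 N.
Since |680.4| > 412.1 N, static friction cannot hold it; the container slides down the incline and kinetic friction applies: f = μ_k N = 0.32 × 936.5 = 300 N.

f ≈ 300 N (up the incline)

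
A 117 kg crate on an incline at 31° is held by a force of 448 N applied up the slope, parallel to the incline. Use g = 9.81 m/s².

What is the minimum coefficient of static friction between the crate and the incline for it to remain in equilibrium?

μ_s,min ≈ 0.145

N = m g cos θ = 983.8 N.
Friction must make up the shortfall along the incline: f = m g sin θ − P = 591.1 − 448 = 143.1 N.
At the threshold f = μ_s N, so μ_s,min = 143.1/983.8 = 0.145.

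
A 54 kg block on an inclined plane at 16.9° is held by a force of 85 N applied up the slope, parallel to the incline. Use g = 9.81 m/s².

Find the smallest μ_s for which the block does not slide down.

N = m g cos θ = 506.9 N.
Friction must make up the shortfall along the incline: f = m g sin θ − P = 154 − 85 = 69 N.
At the threshold f = μ_s N, so μ_s,min = 69/506.9 = 0.136.

μ_s,min ≈ 0.136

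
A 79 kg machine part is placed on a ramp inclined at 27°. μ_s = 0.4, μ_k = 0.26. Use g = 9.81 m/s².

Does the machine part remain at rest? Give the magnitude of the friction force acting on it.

N = m g cos θ = 691 N.
Down-slope weight component: m g sin θ = 352 N.
μ_s N = 276 N.
352 > 276 N, so it slides; kinetic friction f = μ_k N = 0.26×691 = 180 N.

f ≈ 180 N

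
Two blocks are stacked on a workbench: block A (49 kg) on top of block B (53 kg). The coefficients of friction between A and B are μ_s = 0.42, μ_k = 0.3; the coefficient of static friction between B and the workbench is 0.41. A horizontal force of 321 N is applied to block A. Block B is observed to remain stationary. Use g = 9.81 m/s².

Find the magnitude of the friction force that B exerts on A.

f ≈ 144 N

The normal force B exerts on A is simply A's weight, N₁ = 480.7 N.
Maximum static friction on A from B: μ_s N₁ = 0.42×480.7 = 201.9 N.
P = 321 N exceeds that limit, so A slips over B and the interface friction becomes kinetic: f₁ = μ_k N₁ = 0.3×480.7 = 144 N.
B experiences an equal 144 N forward from A (third law). B is in equilibrium, so the floor supplies f₂ = 144 N of static friction (limit μ_s(m_A+m_B)g = 410.3 N, not exceeded).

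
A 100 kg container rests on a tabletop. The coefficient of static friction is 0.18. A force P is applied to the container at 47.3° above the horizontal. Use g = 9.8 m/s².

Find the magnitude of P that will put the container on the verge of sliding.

P ≈ 218 N

N = m g − P sin α (the pull lifts the container).
At impending slip, P cos α = μ_s N = μ_s (m g − P sin α).
Solving: P (cos α + μ_s sin α) = μ_s m g → P = 0.18×980/(cos 47.3° + 0.18 sin 47.3°) = 176/0.8104 = 218 N.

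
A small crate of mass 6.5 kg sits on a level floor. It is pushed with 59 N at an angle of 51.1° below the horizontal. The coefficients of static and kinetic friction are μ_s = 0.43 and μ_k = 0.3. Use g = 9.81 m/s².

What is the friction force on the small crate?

The vertical component of P adds to the normal force: N = m g + P sin α = 63.77 + 45.92 = 109.7 N.
The horizontal driving force is P cos α = 37.05 N, so equilibrium needs friction f = 37.05 N.
The static-friction limit is μ_s N = 47.16 N.
37.05 ≤ 47.16 N → static; friction equals the required 37 N.

f ≈ 37 N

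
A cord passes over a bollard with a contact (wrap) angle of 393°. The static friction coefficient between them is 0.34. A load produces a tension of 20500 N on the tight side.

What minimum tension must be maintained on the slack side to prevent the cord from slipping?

Capstan equation at impending slip: T_tight/T_slack = e^{μβ}.
β = 393° = 6.859 rad; e^{μβ} = e^{0.34×6.859} = 10.3.
T_slack = T_tight / e^{μβ} = 20500 / 10.3 = 1990 N.

T_min ≈ 1990 N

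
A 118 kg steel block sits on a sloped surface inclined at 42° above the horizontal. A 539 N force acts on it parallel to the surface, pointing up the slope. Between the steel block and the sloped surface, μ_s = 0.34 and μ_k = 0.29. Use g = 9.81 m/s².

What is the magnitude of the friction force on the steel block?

f ≈ 236 N (up the incline)

The normal reaction is N = m g cos θ = 860.2 N.
Parallel to the incline, ΣF = 0 gives f = m g sin θ − P = 774.6 − 539 = 235.6 N (up-slope positive).
Static friction can supply at most μ_s N = 292.5 N.
Since |235.6| ≤ 292.5 N, no slip — friction simply equals what equilibrium demands.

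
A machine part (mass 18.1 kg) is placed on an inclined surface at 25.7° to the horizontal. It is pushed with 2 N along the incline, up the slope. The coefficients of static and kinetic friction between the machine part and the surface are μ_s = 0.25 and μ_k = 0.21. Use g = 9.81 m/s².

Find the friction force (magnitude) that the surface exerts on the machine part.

f ≈ 33.6 N (up the incline)

Normal force: N = m g cos θ = 18.1 × 9.81 × cos 25.7° = 160 N.
For equilibrium along the incline the friction force must supply f = m g sin θ − P = 77 − 2 = 75 N (positive meaning up-slope).
The static-friction ceiling is μ_s N = 0.25 × 160 = 40 N.
Since |75| > 40 N, static friction cannot hold it; the machine part slides down the incline and kinetic friction applies: f = μ_k N = 0.21 × 160 = 33.6 N.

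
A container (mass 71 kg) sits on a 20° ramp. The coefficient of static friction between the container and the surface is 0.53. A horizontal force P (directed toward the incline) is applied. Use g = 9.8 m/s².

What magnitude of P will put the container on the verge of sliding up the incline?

At impending motion up the slope, friction acts down-slope at its limit: f = μ_s N.
Perpendicular to the incline: N = m g cos θ + P sin θ.
Along the incline: P cos θ = m g sin θ + μ_s N = m g sin θ + μ_s (m g cos θ + P sin θ).
Solving, P (cos θ − μ_s sin θ) = m g (sin θ + μ_s cos θ), so P = 71×9.8×(sin 20° + 0.53 cos 20°)/(cos 20° − 0.53 sin 20°) = 696×0.8401/0.7584 = 771 N.

P ≈ 771 N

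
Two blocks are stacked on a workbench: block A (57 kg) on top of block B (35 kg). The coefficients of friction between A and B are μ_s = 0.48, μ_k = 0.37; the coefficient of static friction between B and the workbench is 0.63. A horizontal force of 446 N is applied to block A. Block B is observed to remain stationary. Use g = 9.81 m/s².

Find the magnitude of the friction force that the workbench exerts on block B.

Normal force at the A–B interface: N₁ = m_A g = 559.2 N.
Maximum static friction on A from B: μ_s N₁ = 0.48×559.2 = 268.4 N.
P = 446 N exceeds that limit, so A slips over B and the interface friction becomes kinetic: f₁ = μ_k N₁ = 0.37×559.2 = 207 N.
B experiences an equal 207 N forward from A (third law). B is in equilibrium, so the floor supplies f₂ = 207 N of static friction (limit μ_s(m_A+m_B)g = 568.6 N, not exceeded).

f ≈ 207 N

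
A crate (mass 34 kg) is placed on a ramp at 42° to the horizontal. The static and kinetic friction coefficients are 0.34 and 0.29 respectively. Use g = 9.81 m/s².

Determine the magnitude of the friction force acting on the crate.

Normal force: N = m g cos θ = 34 × 9.81 × cos 42° = 247.9 N.
Along the slope the weight component is m g sin θ = 223.2 N; friction must supply exactly this, acting up-slope.
Maximum static friction available: μ_s N = 0.34 × 247.9 = 84.28 N.
|223.2| exceeds 84.28 N, so the crate slips down-slope; friction is kinetic, f = μ_k N = 0.29×247.9 = 71.9 N.

f ≈ 71.9 N (up the incline)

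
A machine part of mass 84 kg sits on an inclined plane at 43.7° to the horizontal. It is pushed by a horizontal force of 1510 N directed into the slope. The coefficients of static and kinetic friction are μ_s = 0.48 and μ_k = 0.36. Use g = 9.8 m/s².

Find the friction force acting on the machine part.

f ≈ 523 N (down the incline)

Normal direction: N = m g cos θ + P sin θ = 1638 N.
Parallel to the incline: P cos θ − m g sin θ = 1092 − 568.7 = 522.9 N; the friction needed to balance this is 522.9 N acting down the slope.
Maximum static friction: μ_s N = 0.48 × 1638 = 786.4 N.
|f_req| = 522.9 ≤ 786.4 N → the machine part is in equilibrium; friction equals the required value.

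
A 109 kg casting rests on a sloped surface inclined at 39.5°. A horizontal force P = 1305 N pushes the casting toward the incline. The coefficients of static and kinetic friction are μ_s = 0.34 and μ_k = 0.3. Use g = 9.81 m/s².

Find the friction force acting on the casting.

f ≈ 327 N (down the incline)

Resolve perpendicular to the incline: N = m g cos θ + P sin θ = 109×9.81×cos 39.5° + 1305×sin 39.5° = 1655 N.
Parallel to the incline: P cos θ − m g sin θ = 1007 − 680.2 = 326.8 N; the friction needed to balance this is 326.8 N acting down the slope.
Maximum static friction: μ_s N = 0.34 × 1655 = 562.8 N.
Since 326.8 N is within the 562.8 N limit, the casting stays put and friction is exactly 327 N.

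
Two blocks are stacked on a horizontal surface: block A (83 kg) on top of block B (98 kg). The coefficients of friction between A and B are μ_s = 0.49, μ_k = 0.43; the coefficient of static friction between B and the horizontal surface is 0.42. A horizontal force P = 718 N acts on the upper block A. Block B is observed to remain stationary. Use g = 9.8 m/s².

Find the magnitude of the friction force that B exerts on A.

f ≈ 350 N

Normal force at the A–B interface: N₁ = m_A g = 813.4 N.
So the A–B interface can sustain at most μ_s N₁ = 398.6 N of static friction.
P = 718 N exceeds that limit, so A slips over B and the interface friction becomes kinetic: f₁ = μ_k N₁ = 0.43×813.4 = 350 N.
B experiences an equal 350 N forward from A (third law). B is in equilibrium, so the floor supplies f₂ = 350 N of static friction (limit μ_s(m_A+m_B)g = 745 N, not exceeded).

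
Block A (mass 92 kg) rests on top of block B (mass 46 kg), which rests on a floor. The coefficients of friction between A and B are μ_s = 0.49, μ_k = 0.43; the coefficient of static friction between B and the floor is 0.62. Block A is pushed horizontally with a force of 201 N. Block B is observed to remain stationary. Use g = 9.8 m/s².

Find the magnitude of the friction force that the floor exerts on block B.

f ≈ 201 N

Between the blocks, N₁ = m_A g = 901.6 N.
So the A–B interface can sustain at most μ_s N₁ = 441.8 N of static friction.
P = 201 N is within that limit, so A and B move together (both at rest); the A–B friction is simply f₁ = P = 201 N.
By Newton's third law B feels 201 N forward from A. With B stationary, the floor's static friction on B balances it: f₂ = 201 N (well within μ_s(m_A+m_B)g = 838.5 N).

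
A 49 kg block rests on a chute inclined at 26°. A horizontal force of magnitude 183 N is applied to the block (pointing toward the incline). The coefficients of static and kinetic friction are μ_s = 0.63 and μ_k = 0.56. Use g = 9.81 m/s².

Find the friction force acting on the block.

The horizontal push has a component P sin θ into the surface, so N = m g cos θ + P sin θ = 432 + 80.22 = 512.3 N.
Parallel to the incline: P cos θ − m g sin θ = 164.5 − 210.7 = -46.24 N; the friction needed to balance this is 46.24 N acting up the slope.
Maximum static friction: μ_s N = 0.63 × 512.3 = 322.7 N.
|f_req| = 46.24 ≤ 322.7 N → the block is in equilibrium; friction equals the required value.

f ≈ 46.2 N (up the incline)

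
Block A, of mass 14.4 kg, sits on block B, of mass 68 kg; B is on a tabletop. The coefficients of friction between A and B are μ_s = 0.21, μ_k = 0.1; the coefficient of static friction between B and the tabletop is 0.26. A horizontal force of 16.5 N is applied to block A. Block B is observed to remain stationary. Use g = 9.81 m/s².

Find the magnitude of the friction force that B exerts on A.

Between the blocks, N₁ = m_A g = 141.3 N.
So the A–B interface can sustain at most μ_s N₁ = 29.67 N of static friction.
Since P = 16.5 N ≤ 29.67 N, A does not slip on B; friction on A equals P = 16.5 N.
By Newton's third law B feels 16.5 N forward from A. With B stationary, the floor's static friction on B balances it: f₂ = 16.5 N (well within μ_s(m_A+m_B)g = 210.2 N).

f ≈ 16.5 N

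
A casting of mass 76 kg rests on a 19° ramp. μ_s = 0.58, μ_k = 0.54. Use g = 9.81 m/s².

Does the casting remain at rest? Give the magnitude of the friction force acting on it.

N = m g cos θ = 705 N.
Down-slope weight component: m g sin θ = 243 N.
μ_s N = 409 N.
243 ≤ 409 N, so it stays put; friction = 243 N.

f ≈ 243 N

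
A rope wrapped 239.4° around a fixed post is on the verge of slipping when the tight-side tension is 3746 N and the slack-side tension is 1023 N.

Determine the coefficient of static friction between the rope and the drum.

μ ≈ 0.311

T₂/T₁ = e^{μβ} → μ = ln(T₂/T₁)/β.
β = 239.4° = 4.178 rad.
μ = ln(3746/1023)/4.178 = ln(3.662)/4.178 = 0.311.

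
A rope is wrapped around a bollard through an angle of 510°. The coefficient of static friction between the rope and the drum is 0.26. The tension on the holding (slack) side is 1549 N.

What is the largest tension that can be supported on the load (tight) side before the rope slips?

T_max ≈ 15700 N

At impending slip the capstan equation gives T₂/T₁ = e^{μβ} with β in radians.
β = 510° × π/180 = 8.901 rad.
e^{μβ} = e^{0.26×8.901} = 10.12.
T₂ = T₁ · e^{μβ} = 1549 × 10.12 = 15700 N.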